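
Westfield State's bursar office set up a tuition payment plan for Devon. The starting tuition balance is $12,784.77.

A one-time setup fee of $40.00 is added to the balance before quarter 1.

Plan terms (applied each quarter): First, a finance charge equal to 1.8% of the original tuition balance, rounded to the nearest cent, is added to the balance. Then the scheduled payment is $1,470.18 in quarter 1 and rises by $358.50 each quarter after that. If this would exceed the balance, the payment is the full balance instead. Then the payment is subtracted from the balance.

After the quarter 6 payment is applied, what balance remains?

$6.97

Quarter 1: opening $12,824.77; interest $230.13 → $13,054.90; payment $1,470.18; balance $11,584.72
Quarter 2: opening $11,584.72; interest $230.13 → $11,814.85; payment $1,828.68; balance $9,986.17
Quarter 3: opening $9,986.17; interest $230.13 → $10,216.30; payment $2,187.18; balance $8,029.12
Quarter 4: opening $8,029.12; interest $230.13 → $8,259.25; payment $2,545.68; balance $5,713.57
Quarter 5: opening $5,713.57; interest $230.13 → $5,943.70; payment $2,904.18; balance $3,039.52
Quarter 6: opening $3,039.52; interest $230.13 → $3,269.65; payment $3,262.68; balance $6.97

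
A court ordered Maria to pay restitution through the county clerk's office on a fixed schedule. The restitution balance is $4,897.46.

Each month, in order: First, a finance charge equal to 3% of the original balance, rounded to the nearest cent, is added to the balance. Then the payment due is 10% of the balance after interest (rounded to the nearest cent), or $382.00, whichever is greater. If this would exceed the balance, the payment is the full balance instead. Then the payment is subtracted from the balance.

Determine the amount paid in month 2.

$468.69

Month 1: $4,897.46 +$146.92 interest = $5,044.38; pay $504.44 → $4,539.94
Month 2: $4,539.94 +$146.92 interest = $4,686.86; pay $468.69 → $4,218.17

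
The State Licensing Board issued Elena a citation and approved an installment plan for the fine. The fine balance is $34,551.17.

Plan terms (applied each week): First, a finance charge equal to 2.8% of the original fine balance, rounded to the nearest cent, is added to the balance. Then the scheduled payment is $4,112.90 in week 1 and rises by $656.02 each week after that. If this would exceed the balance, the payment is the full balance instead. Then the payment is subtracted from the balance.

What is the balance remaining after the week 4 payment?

Week 1: opening $34,551.17; interest $967.43 → $35,518.60; payment $4,112.90; balance $31,405.70
Week 2: opening $31,405.70; interest $967.43 → $32,373.13; payment $4,768.92; balance $27,604.21
Week 3: opening $27,604.21; interest $967.43 → $28,571.64; payment $5,424.94; balance $23,146.70
Week 4: opening $23,146.70; interest $967.43 → $24,114.13; payment $6,080.96; balance $18,033.17

$18,033.17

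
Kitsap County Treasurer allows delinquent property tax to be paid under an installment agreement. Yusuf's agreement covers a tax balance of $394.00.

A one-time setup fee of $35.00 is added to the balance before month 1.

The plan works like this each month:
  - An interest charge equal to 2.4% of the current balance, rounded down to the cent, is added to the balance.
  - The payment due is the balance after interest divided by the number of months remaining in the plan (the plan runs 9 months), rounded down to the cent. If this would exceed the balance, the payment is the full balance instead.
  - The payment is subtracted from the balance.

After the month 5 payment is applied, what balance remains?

$214.66

Month 1: opening $429.00; interest $10.29 → $439.29; payment $48.81; balance $390.48
Month 2: opening $390.48; interest $9.37 → $399.85; payment $49.98; balance $349.87
Month 3: opening $349.87; interest $8.39 → $358.26; payment $51.18; balance $307.08
Month 4: opening $307.08; interest $7.36 → $314.44; payment $52.40; balance $262.04
Month 5: opening $262.04; interest $6.28 → $268.32; payment $53.66; balance $214.66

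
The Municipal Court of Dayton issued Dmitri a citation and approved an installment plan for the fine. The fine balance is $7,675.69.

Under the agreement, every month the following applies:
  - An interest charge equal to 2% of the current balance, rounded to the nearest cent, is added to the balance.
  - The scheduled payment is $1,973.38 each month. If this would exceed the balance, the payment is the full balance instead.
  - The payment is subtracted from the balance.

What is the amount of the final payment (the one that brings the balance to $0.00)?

Month 1: opening $7,675.69; interest $153.51 → $7,829.20; payment $1,973.38; balance $5,855.82
Month 2: opening $5,855.82; interest $117.12 → $5,972.94; payment $1,973.38; balance $3,999.56
Month 3: opening $3,999.56; interest $79.99 → $4,079.55; payment $1,973.38; balance $2,106.17
Month 4: opening $2,106.17; interest $42.12 → $2,148.29; payment $1,973.38; balance $174.91
Month 5: opening $174.91; interest $3.50 → $178.41; payment $178.41; balance $0.00

$178.41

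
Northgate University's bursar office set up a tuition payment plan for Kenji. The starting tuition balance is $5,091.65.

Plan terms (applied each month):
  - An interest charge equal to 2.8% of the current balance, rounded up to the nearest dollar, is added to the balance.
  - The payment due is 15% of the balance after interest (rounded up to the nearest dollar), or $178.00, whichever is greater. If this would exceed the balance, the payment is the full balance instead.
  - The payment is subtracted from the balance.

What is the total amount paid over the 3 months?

# | Opening | Interest | Payment | End bal
1 | $5,091.65 | $143.00 | $786.00 | $4,448.65
2 | $4,448.65 | $125.00 | $687.00 | $3,886.65
3 | $3,886.65 | $109.00 | $600.00 | $3,395.65
Total paid: $2,073.00

$2,073.00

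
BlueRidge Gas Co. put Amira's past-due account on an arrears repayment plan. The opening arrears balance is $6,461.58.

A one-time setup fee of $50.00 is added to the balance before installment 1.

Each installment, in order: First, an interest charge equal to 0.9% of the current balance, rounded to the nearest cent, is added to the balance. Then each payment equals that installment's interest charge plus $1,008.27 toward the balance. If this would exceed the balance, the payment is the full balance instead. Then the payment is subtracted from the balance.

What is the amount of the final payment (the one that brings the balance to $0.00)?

# | Opening | Interest | Payment | End bal
1 | $6,511.58 | $58.60 | $1,066.87 | $5,503.31
2 | $5,503.31 | $49.53 | $1,057.80 | $4,495.04
3 | $4,495.04 | $40.46 | $1,048.73 | $3,486.77
4 | $3,486.77 | $31.38 | $1,039.65 | $2,478.50
5 | $2,478.50 | $22.31 | $1,030.58 | $1,470.23
6 | $1,470.23 | $13.23 | $1,021.50 | $461.96
7 | $461.96 | $4.16 | $466.12 | $0.00

$466.12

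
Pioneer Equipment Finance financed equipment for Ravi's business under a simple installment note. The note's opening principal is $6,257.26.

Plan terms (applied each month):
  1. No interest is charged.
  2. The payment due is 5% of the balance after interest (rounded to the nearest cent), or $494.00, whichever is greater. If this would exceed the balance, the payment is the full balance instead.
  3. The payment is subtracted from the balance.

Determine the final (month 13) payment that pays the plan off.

$329.26

# | Opening | Payment | End bal
1 | $6,257.26 | $494.00 | $5,763.26
2 | $5,763.26 | $494.00 | $5,269.26
3 | $5,269.26 | $494.00 | $4,775.26
4 | $4,775.26 | $494.00 | $4,281.26
5 | $4,281.26 | $494.00 | $3,787.26
6 | $3,787.26 | $494.00 | $3,293.26
7 | $3,293.26 | $494.00 | $2,799.26
8 | $2,799.26 | $494.00 | $2,305.26
9 | $2,305.26 | $494.00 | $1,811.26
10 | $1,811.26 | $494.00 | $1,317.26
11 | $1,317.26 | $494.00 | $823.26
12 | $823.26 | $494.00 | $329.26
13 | $329.26 | $329.26 | $0.00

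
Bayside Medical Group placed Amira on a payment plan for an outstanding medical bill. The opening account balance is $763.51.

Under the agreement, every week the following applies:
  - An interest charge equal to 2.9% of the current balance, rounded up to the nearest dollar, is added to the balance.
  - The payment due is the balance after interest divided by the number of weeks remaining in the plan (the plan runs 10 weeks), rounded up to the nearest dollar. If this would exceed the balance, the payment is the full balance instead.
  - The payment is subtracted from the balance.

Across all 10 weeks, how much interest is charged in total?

Week 1: $763.51 +$23.00 interest = $786.51; pay $79.00 → $707.51
Week 2: $707.51 +$21.00 interest = $728.51; pay $81.00 → $647.51
Week 3: $647.51 +$19.00 interest = $666.51; pay $84.00 → $582.51
Week 4: $582.51 +$17.00 interest = $599.51; pay $86.00 → $513.51
Week 5: $513.51 +$15.00 interest = $528.51; pay $89.00 → $439.51
Week 6: $439.51 +$13.00 interest = $452.51; pay $91.00 → $361.51
Week 7: $361.51 +$11.00 interest = $372.51; pay $94.00 → $278.51
Week 8: $278.51 +$9.00 interest = $287.51; pay $96.00 → $191.51
Week 9: $191.51 +$6.00 interest = $197.51; pay $99.00 → $98.51
Week 10: $98.51 +$3.00 interest = $101.51; pay $101.51 → $0.00
Total interest: $23.00 + $21.00 + $19.00 + $17.00 + $15.00 + $13.00 + $11.00 + $9.00 + $6.00 + $3.00 = $137.00

$137.00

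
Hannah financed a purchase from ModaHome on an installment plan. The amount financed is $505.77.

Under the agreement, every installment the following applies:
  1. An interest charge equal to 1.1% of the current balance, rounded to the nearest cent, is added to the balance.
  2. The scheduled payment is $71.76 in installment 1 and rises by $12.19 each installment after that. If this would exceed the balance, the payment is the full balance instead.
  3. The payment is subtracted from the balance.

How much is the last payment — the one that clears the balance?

Installment 1: $505.77 +$5.56 interest = $511.33; pay $71.76 → $439.57
Installment 2: $439.57 +$4.84 interest = $444.41; pay $83.95 → $360.46
Installment 3: $360.46 +$3.97 interest = $364.43; pay $96.14 → $268.29
Installment 4: $268.29 +$2.95 interest = $271.24; pay $108.33 → $162.91
Installment 5: $162.91 +$1.79 interest = $164.70; pay $120.52 → $44.18
Installment 6: $44.18 +$0.49 interest = $44.67; pay $44.67 → $0.00

$44.67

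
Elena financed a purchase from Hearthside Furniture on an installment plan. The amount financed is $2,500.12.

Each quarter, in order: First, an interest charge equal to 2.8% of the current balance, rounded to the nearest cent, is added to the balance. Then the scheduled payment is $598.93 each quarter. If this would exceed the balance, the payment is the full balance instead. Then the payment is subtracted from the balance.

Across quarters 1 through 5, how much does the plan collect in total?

Quarter 1: opening $2,500.12; interest $70.00 → $2,570.12; payment $598.93; balance $1,971.19
Quarter 2: opening $1,971.19; interest $55.19 → $2,026.38; payment $598.93; balance $1,427.45
Quarter 3: opening $1,427.45; interest $39.97 → $1,467.42; payment $598.93; balance $868.49
Quarter 4: opening $868.49; interest $24.32 → $892.81; payment $598.93; balance $293.88
Quarter 5: opening $293.88; interest $8.23 → $302.11; payment $302.11; balance $0.00
Total paid: $2,697.83

$2,697.83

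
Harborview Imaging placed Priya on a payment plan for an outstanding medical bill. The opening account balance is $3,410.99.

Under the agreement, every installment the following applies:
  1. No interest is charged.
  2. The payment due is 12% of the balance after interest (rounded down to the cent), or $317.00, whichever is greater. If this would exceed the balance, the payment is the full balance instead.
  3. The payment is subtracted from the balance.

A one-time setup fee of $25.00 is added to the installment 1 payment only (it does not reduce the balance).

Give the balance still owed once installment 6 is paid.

Installment 1: $3,410.99 − $409.31 (+ $25.00 fee) → $3,001.68
Installment 2: $3,001.68 − $360.20 → $2,641.48
Installment 3: $2,641.48 − $317.00 → $2,324.48
Installment 4: $2,324.48 − $317.00 → $2,007.48
Installment 5: $2,007.48 − $317.00 → $1,690.48
Installment 6: $1,690.48 − $317.00 → $1,373.48

$1,373.48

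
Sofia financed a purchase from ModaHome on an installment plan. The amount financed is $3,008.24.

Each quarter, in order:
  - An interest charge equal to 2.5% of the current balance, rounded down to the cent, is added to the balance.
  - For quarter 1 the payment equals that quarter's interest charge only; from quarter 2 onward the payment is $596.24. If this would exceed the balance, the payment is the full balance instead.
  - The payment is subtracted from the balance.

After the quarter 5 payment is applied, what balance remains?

$844.62

# | Opening | Interest | Payment | End bal
1 | $3,008.24 | $75.20 | $75.20 | $3,008.24
2 | $3,008.24 | $75.20 | $596.24 | $2,487.20
3 | $2,487.20 | $62.18 | $596.24 | $1,953.14
4 | $1,953.14 | $48.82 | $596.24 | $1,405.72
5 | $1,405.72 | $35.14 | $596.24 | $844.62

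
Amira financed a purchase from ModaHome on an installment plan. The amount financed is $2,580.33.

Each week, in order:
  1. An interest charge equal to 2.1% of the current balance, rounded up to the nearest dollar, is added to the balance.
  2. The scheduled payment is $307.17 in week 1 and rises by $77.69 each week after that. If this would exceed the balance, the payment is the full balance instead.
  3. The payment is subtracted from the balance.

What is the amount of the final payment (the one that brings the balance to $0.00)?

$480.58

Week 1: opening $2,580.33; interest $55.00 → $2,635.33; payment $307.17; balance $2,328.16
Week 2: opening $2,328.16; interest $49.00 → $2,377.16; payment $384.86; balance $1,992.30
Week 3: opening $1,992.30; interest $42.00 → $2,034.30; payment $462.55; balance $1,571.75
Week 4: opening $1,571.75; interest $34.00 → $1,605.75; payment $540.24; balance $1,065.51
Week 5: opening $1,065.51; interest $23.00 → $1,088.51; payment $617.93; balance $470.58
Week 6: opening $470.58; interest $10.00 → $480.58; payment $480.58; balance $0.00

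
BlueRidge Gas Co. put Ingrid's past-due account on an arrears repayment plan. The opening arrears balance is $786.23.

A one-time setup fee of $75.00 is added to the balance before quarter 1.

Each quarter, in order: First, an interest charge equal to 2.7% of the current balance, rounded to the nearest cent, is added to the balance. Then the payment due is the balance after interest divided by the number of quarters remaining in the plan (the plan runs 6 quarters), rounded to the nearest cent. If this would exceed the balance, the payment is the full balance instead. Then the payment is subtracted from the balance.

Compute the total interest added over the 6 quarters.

$85.14

Quarter 1: $861.23 +$23.25 interest = $884.48; pay $147.41 → $737.07
Quarter 2: $737.07 +$19.90 interest = $756.97; pay $151.39 → $605.58
Quarter 3: $605.58 +$16.35 interest = $621.93; pay $155.48 → $466.45
Quarter 4: $466.45 +$12.59 interest = $479.04; pay $159.68 → $319.36
Quarter 5: $319.36 +$8.62 interest = $327.98; pay $163.99 → $163.99
Quarter 6: $163.99 +$4.43 interest = $168.42; pay $168.42 → $0.00
Total interest: $23.25 + $19.90 + $16.35 + $12.59 + $8.62 + $4.43 = $85.14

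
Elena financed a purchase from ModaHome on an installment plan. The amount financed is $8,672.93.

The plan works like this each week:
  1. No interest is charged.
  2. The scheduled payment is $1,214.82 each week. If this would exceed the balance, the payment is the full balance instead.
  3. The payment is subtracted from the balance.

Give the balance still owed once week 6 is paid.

$1,384.01

Week 1: opening $8,672.93; payment $1,214.82; balance $7,458.11
Week 2: opening $7,458.11; payment $1,214.82; balance $6,243.29
Week 3: opening $6,243.29; payment $1,214.82; balance $5,028.47
Week 4: opening $5,028.47; payment $1,214.82; balance $3,813.65
Week 5: opening $3,813.65; payment $1,214.82; balance $2,598.83
Week 6: opening $2,598.83; payment $1,214.82; balance $1,384.01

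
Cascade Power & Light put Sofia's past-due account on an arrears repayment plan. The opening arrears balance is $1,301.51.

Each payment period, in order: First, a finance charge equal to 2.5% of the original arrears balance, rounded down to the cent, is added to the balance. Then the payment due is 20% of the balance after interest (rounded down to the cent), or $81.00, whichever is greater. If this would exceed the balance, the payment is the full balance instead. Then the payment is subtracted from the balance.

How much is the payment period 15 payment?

$68.37

Payment period 1: opening $1,301.51; interest $32.53 → $1,334.04; payment $266.80; balance $1,067.24
Payment period 2: opening $1,067.24; interest $32.53 → $1,099.77; payment $219.95; balance $879.82
Payment period 3: opening $879.82; interest $32.53 → $912.35; payment $182.47; balance $729.88
Payment period 4: opening $729.88; interest $32.53 → $762.41; payment $152.48; balance $609.93
Payment period 5: opening $609.93; interest $32.53 → $642.46; payment $128.49; balance $513.97
Payment period 6: opening $513.97; interest $32.53 → $546.50; payment $109.30; balance $437.20
Payment period 7: opening $437.20; interest $32.53 → $469.73; payment $93.94; balance $375.79
Payment period 8: opening $375.79; interest $32.53 → $408.32; payment $81.66; balance $326.66
Payment period 9: opening $326.66; interest $32.53 → $359.19; payment $81.00; balance $278.19
Payment period 10: opening $278.19; interest $32.53 → $310.72; payment $81.00; balance $229.72
Payment period 11: opening $229.72; interest $32.53 → $262.25; payment $81.00; balance $181.25
Payment period 12: opening $181.25; interest $32.53 → $213.78; payment $81.00; balance $132.78
Payment period 13: opening $132.78; interest $32.53 → $165.31; payment $81.00; balance $84.31
Payment period 14: opening $84.31; interest $32.53 → $116.84; payment $81.00; balance $35.84
Payment period 15: opening $35.84; interest $32.53 → $68.37; payment $68.37; balance $0.00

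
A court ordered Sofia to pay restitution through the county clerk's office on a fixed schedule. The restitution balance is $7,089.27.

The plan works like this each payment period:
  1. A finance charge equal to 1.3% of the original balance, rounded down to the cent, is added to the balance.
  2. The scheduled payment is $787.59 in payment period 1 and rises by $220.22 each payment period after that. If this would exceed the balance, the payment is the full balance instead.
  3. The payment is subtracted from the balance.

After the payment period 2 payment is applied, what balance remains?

Payment period 1: opening $7,089.27; interest $92.16 → $7,181.43; payment $787.59; balance $6,393.84
Payment period 2: opening $6,393.84; interest $92.16 → $6,486.00; payment $1,007.81; balance $5,478.19

$5,478.19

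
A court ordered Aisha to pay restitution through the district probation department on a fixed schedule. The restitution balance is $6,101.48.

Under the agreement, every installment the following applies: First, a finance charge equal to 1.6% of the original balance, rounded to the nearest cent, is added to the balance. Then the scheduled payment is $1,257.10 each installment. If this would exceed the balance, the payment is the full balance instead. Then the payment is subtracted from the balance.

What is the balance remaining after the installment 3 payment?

$2,623.04

Installment 1: $6,101.48 +$97.62 interest = $6,199.10; pay $1,257.10 → $4,942.00
Installment 2: $4,942.00 +$97.62 interest = $5,039.62; pay $1,257.10 → $3,782.52
Installment 3: $3,782.52 +$97.62 interest = $3,880.14; pay $1,257.10 → $2,623.04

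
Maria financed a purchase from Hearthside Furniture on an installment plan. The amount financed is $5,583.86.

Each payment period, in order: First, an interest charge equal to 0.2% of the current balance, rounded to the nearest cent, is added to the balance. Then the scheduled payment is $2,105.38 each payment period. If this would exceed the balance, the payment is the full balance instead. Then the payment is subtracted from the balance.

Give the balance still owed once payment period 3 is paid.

$0.00

# | Opening | Interest | Payment | End bal
1 | $5,583.86 | $11.17 | $2,105.38 | $3,489.65
2 | $3,489.65 | $6.98 | $2,105.38 | $1,391.25
3 | $1,391.25 | $2.78 | $1,394.03 | $0.00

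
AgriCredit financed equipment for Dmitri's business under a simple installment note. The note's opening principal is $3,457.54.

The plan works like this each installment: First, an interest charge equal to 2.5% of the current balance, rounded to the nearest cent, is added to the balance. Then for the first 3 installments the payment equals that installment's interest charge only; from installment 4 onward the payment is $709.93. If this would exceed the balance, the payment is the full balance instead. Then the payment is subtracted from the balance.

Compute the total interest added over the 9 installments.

Installment 1: $3,457.54 +$86.44 interest = $3,543.98; pay $86.44 → $3,457.54
Installment 2: $3,457.54 +$86.44 interest = $3,543.98; pay $86.44 → $3,457.54
Installment 3: $3,457.54 +$86.44 interest = $3,543.98; pay $86.44 → $3,457.54
Installment 4: $3,457.54 +$86.44 interest = $3,543.98; pay $709.93 → $2,834.05
Installment 5: $2,834.05 +$70.85 interest = $2,904.90; pay $709.93 → $2,194.97
Installment 6: $2,194.97 +$54.87 interest = $2,249.84; pay $709.93 → $1,539.91
Installment 7: $1,539.91 +$38.50 interest = $1,578.41; pay $709.93 → $868.48
Installment 8: $868.48 +$21.71 interest = $890.19; pay $709.93 → $180.26
Installment 9: $180.26 +$4.51 interest = $184.77; pay $184.77 → $0.00
Total interest: $86.44 + $86.44 + $86.44 + $86.44 + $70.85 + $54.87 + $38.50 + $21.71 + $4.51 = $536.20

$536.20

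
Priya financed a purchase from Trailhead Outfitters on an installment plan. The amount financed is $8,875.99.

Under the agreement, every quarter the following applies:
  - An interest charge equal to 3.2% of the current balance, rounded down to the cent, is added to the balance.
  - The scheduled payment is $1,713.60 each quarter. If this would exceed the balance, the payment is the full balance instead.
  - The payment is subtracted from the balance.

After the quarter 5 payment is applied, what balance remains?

Quarter 1: $8,875.99 +$284.03 interest = $9,160.02; pay $1,713.60 → $7,446.42
Quarter 2: $7,446.42 +$238.28 interest = $7,684.70; pay $1,713.60 → $5,971.10
Quarter 3: $5,971.10 +$191.07 interest = $6,162.17; pay $1,713.60 → $4,448.57
Quarter 4: $4,448.57 +$142.35 interest = $4,590.92; pay $1,713.60 → $2,877.32
Quarter 5: $2,877.32 +$92.07 interest = $2,969.39; pay $1,713.60 → $1,255.79

$1,255.79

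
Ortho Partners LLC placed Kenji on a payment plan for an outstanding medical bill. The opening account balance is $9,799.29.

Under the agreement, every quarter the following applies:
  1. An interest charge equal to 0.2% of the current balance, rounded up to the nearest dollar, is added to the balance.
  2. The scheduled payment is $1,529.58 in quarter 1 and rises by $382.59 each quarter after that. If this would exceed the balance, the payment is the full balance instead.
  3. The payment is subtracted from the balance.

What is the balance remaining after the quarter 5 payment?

# | Opening | Interest | Payment | End bal
1 | $9,799.29 | $20.00 | $1,529.58 | $8,289.71
2 | $8,289.71 | $17.00 | $1,912.17 | $6,394.54
3 | $6,394.54 | $13.00 | $2,294.76 | $4,112.78
4 | $4,112.78 | $9.00 | $2,677.35 | $1,444.43
5 | $1,444.43 | $3.00 | $1,447.43 | $0.00

$0.00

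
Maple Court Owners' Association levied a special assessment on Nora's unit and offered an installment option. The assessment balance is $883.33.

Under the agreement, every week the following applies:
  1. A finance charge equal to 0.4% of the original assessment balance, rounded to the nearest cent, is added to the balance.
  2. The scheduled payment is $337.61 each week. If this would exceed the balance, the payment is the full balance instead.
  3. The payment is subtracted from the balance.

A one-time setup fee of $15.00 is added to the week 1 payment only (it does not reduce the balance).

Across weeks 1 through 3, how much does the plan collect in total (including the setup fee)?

$908.92

Week 1: $883.33 +$3.53 interest = $886.86; pay $337.61 (+ $15.00 fee) → $549.25
Week 2: $549.25 +$3.53 interest = $552.78; pay $337.61 → $215.17
Week 3: $215.17 +$3.53 interest = $218.70; pay $218.70 → $0.00
Total paid: $908.92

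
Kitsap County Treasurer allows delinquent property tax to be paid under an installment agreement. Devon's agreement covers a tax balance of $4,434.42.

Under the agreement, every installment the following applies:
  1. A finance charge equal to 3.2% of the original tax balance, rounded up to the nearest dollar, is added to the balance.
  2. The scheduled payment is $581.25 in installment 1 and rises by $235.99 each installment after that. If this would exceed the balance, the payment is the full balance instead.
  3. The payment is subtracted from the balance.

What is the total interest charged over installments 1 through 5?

# | Opening | Interest | Payment | End bal
1 | $4,434.42 | $142.00 | $581.25 | $3,995.17
2 | $3,995.17 | $142.00 | $817.24 | $3,319.93
3 | $3,319.93 | $142.00 | $1,053.23 | $2,408.70
4 | $2,408.70 | $142.00 | $1,289.22 | $1,261.48
5 | $1,261.48 | $142.00 | $1,403.48 | $0.00
Total interest: $142.00 + $142.00 + $142.00 + $142.00 + $142.00 = $710.00

$710.00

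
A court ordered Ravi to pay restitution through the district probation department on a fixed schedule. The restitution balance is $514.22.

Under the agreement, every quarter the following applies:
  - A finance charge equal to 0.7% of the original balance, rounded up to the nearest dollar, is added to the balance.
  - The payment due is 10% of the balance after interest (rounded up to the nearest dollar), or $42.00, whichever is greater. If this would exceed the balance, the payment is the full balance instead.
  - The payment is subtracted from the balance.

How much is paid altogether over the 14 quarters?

Quarter 1: $514.22 +$4.00 interest = $518.22; pay $52.00 → $466.22
Quarter 2: $466.22 +$4.00 interest = $470.22; pay $48.00 → $422.22
Quarter 3: $422.22 +$4.00 interest = $426.22; pay $43.00 → $383.22
Quarter 4: $383.22 +$4.00 interest = $387.22; pay $42.00 → $345.22
Quarter 5: $345.22 +$4.00 interest = $349.22; pay $42.00 → $307.22
Quarter 6: $307.22 +$4.00 interest = $311.22; pay $42.00 → $269.22
Quarter 7: $269.22 +$4.00 interest = $273.22; pay $42.00 → $231.22
Quarter 8: $231.22 +$4.00 interest = $235.22; pay $42.00 → $193.22
Quarter 9: $193.22 +$4.00 interest = $197.22; pay $42.00 → $155.22
Quarter 10: $155.22 +$4.00 interest = $159.22; pay $42.00 → $117.22
Quarter 11: $117.22 +$4.00 interest = $121.22; pay $42.00 → $79.22
Quarter 12: $79.22 +$4.00 interest = $83.22; pay $42.00 → $41.22
Quarter 13: $41.22 +$4.00 interest = $45.22; pay $42.00 → $3.22
Quarter 14: $3.22 +$4.00 interest = $7.22; pay $7.22 → $0.00
Total paid: $570.22

$570.22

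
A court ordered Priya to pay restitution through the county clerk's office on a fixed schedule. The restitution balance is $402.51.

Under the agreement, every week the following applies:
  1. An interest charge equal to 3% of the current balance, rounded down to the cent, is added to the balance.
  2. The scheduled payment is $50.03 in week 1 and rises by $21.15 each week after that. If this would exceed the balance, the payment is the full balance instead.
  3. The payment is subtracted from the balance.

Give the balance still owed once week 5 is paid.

$0.00

# | Opening | Interest | Payment | End bal
1 | $402.51 | $12.07 | $50.03 | $364.55
2 | $364.55 | $10.93 | $71.18 | $304.30
3 | $304.30 | $9.12 | $92.33 | $221.09
4 | $221.09 | $6.63 | $113.48 | $114.24
5 | $114.24 | $3.42 | $117.66 | $0.00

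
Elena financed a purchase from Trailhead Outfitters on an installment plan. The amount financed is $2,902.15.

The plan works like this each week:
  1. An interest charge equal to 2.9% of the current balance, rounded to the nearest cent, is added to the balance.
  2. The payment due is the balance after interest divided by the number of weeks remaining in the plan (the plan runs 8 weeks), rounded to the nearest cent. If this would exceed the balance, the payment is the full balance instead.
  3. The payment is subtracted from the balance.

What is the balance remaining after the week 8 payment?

$0.00

Week 1: opening $2,902.15; interest $84.16 → $2,986.31; payment $373.29; balance $2,613.02
Week 2: opening $2,613.02; interest $75.78 → $2,688.80; payment $384.11; balance $2,304.69
Week 3: opening $2,304.69; interest $66.84 → $2,371.53; payment $395.26; balance $1,976.27
Week 4: opening $1,976.27; interest $57.31 → $2,033.58; payment $406.72; balance $1,626.86
Week 5: opening $1,626.86; interest $47.18 → $1,674.04; payment $418.51; balance $1,255.53
Week 6: opening $1,255.53; interest $36.41 → $1,291.94; payment $430.65; balance $861.29
Week 7: opening $861.29; interest $24.98 → $886.27; payment $443.14; balance $443.13
Week 8: opening $443.13; interest $12.85 → $455.98; payment $455.98; balance $0.00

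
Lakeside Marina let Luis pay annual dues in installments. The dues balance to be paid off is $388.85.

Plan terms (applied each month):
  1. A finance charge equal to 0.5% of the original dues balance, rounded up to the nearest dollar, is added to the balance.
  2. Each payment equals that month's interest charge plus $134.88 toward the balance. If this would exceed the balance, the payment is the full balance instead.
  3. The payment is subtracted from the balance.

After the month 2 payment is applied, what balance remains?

Month 1: $388.85 +$2.00 interest = $390.85; pay $136.88 → $253.97
Month 2: $253.97 +$2.00 interest = $255.97; pay $136.88 → $119.09

$119.09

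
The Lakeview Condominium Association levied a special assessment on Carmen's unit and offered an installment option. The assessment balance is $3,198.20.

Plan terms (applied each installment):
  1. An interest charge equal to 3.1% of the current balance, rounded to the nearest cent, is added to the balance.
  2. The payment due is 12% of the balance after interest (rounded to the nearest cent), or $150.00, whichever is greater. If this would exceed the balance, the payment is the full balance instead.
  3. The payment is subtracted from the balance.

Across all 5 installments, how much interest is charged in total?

$411.92

# | Opening | Interest | Payment | End bal
1 | $3,198.20 | $99.14 | $395.68 | $2,901.66
2 | $2,901.66 | $89.95 | $358.99 | $2,632.62
3 | $2,632.62 | $81.61 | $325.71 | $2,388.52
4 | $2,388.52 | $74.04 | $295.51 | $2,167.05
5 | $2,167.05 | $67.18 | $268.11 | $1,966.12
Total interest: $99.14 + $89.95 + $81.61 + $74.04 + $67.18 = $411.92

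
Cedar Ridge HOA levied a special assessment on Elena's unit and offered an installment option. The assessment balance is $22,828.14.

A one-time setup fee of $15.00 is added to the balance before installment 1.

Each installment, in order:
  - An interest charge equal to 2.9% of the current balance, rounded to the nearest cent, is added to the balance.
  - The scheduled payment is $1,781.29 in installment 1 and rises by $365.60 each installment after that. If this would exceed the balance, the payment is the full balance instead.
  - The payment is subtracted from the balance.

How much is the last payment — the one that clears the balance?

$2,136.93

Installment 1: $22,843.14 +$662.45 interest = $23,505.59; pay $1,781.29 → $21,724.30
Installment 2: $21,724.30 +$630.00 interest = $22,354.30; pay $2,146.89 → $20,207.41
Installment 3: $20,207.41 +$586.01 interest = $20,793.42; pay $2,512.49 → $18,280.93
Installment 4: $18,280.93 +$530.15 interest = $18,811.08; pay $2,878.09 → $15,932.99
Installment 5: $15,932.99 +$462.06 interest = $16,395.05; pay $3,243.69 → $13,151.36
Installment 6: $13,151.36 +$381.39 interest = $13,532.75; pay $3,609.29 → $9,923.46
Installment 7: $9,923.46 +$287.78 interest = $10,211.24; pay $3,974.89 → $6,236.35
Installment 8: $6,236.35 +$180.85 interest = $6,417.20; pay $4,340.49 → $2,076.71
Installment 9: $2,076.71 +$60.22 interest = $2,136.93; pay $2,136.93 → $0.00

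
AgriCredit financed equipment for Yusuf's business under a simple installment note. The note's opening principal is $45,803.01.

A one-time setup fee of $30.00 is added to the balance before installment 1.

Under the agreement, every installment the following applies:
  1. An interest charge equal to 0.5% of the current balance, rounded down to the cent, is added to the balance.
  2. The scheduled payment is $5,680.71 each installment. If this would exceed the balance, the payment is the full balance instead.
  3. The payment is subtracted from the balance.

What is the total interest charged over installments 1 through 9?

Installment 1: $45,833.01 +$229.16 interest = $46,062.17; pay $5,680.71 → $40,381.46
Installment 2: $40,381.46 +$201.90 interest = $40,583.36; pay $5,680.71 → $34,902.65
Installment 3: $34,902.65 +$174.51 interest = $35,077.16; pay $5,680.71 → $29,396.45
Installment 4: $29,396.45 +$146.98 interest = $29,543.43; pay $5,680.71 → $23,862.72
Installment 5: $23,862.72 +$119.31 interest = $23,982.03; pay $5,680.71 → $18,301.32
Installment 6: $18,301.32 +$91.50 interest = $18,392.82; pay $5,680.71 → $12,712.11
Installment 7: $12,712.11 +$63.56 interest = $12,775.67; pay $5,680.71 → $7,094.96
Installment 8: $7,094.96 +$35.47 interest = $7,130.43; pay $5,680.71 → $1,449.72
Installment 9: $1,449.72 +$7.24 interest = $1,456.96; pay $1,456.96 → $0.00
Total interest: $229.16 + $201.90 + $174.51 + $146.98 + $119.31 + $91.50 + $63.56 + $35.47 + $7.24 = $1,069.63

$1,069.63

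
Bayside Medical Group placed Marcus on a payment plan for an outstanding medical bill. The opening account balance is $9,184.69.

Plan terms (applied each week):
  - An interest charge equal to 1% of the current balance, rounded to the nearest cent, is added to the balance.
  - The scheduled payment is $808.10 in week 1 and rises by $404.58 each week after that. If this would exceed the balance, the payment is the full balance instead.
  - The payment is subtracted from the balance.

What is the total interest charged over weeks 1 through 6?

# | Opening | Interest | Payment | End bal
1 | $9,184.69 | $91.85 | $808.10 | $8,468.44
2 | $8,468.44 | $84.68 | $1,212.68 | $7,340.44
3 | $7,340.44 | $73.40 | $1,617.26 | $5,796.58
4 | $5,796.58 | $57.97 | $2,021.84 | $3,832.71
5 | $3,832.71 | $38.33 | $2,426.42 | $1,444.62
6 | $1,444.62 | $14.45 | $1,459.07 | $0.00
Total interest: $91.85 + $84.68 + $73.40 + $57.97 + $38.33 + $14.45 = $360.68

$360.68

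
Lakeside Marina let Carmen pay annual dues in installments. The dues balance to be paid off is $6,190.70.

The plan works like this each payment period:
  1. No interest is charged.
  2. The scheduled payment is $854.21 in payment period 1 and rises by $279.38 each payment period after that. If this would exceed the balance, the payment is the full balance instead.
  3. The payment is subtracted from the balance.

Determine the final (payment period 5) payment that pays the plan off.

$1,097.58

Payment period 1: $6,190.70 − $854.21 → $5,336.49
Payment period 2: $5,336.49 − $1,133.59 → $4,202.90
Payment period 3: $4,202.90 − $1,412.97 → $2,789.93
Payment period 4: $2,789.93 − $1,692.35 → $1,097.58
Payment period 5: $1,097.58 − $1,097.58 → $0.00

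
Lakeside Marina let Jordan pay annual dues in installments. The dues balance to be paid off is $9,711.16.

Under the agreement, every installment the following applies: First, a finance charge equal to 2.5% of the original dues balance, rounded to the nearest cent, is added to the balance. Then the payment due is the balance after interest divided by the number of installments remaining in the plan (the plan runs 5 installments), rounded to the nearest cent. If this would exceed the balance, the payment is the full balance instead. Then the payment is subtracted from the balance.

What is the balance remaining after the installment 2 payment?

Installment 1: opening $9,711.16; interest $242.78 → $9,953.94; payment $1,990.79; balance $7,963.15
Installment 2: opening $7,963.15; interest $242.78 → $8,205.93; payment $2,051.48; balance $6,154.45

$6,154.45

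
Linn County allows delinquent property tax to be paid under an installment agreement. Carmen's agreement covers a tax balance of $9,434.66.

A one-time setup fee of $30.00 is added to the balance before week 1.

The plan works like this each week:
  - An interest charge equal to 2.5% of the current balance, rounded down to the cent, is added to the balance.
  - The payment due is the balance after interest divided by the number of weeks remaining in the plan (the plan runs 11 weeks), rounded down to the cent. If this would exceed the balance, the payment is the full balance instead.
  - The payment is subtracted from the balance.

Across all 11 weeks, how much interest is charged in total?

# | Opening | Interest | Payment | End bal
1 | $9,464.66 | $236.61 | $881.93 | $8,819.34
2 | $8,819.34 | $220.48 | $903.98 | $8,135.84
3 | $8,135.84 | $203.39 | $926.58 | $7,412.65
4 | $7,412.65 | $185.31 | $949.74 | $6,648.22
5 | $6,648.22 | $166.20 | $973.48 | $5,840.94
6 | $5,840.94 | $146.02 | $997.82 | $4,989.14
7 | $4,989.14 | $124.72 | $1,022.77 | $4,091.09
8 | $4,091.09 | $102.27 | $1,048.34 | $3,145.02
9 | $3,145.02 | $78.62 | $1,074.54 | $2,149.10
10 | $2,149.10 | $53.72 | $1,101.41 | $1,101.41
11 | $1,101.41 | $27.53 | $1,128.94 | $0.00
Total interest: $236.61 + $220.48 + $203.39 + $185.31 + $166.20 + $146.02 + $124.72 + $102.27 + $78.62 + $53.72 + $27.53 = $1,544.87

$1,544.87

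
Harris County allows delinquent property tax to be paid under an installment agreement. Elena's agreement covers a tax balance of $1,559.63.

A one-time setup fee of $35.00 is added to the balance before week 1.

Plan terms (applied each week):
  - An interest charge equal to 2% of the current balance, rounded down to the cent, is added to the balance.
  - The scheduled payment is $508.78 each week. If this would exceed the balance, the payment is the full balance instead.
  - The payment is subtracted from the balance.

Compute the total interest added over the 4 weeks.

Week 1: opening $1,594.63; interest $31.89 → $1,626.52; payment $508.78; balance $1,117.74
Week 2: opening $1,117.74; interest $22.35 → $1,140.09; payment $508.78; balance $631.31
Week 3: opening $631.31; interest $12.62 → $643.93; payment $508.78; balance $135.15
Week 4: opening $135.15; interest $2.70 → $137.85; payment $137.85; balance $0.00
Total interest: $31.89 + $22.35 + $12.62 + $2.70 = $69.56

$69.56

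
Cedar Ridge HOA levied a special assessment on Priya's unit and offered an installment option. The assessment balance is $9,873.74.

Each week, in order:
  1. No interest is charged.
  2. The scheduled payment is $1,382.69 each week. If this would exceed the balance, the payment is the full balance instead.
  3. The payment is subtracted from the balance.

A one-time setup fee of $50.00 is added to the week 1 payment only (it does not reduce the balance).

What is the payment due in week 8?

$194.91

# | Opening | Payment | Fee | End bal
1 | $9,873.74 | $1,382.69 | $50.00 | $8,491.05
2 | $8,491.05 | $1,382.69 | — | $7,108.36
3 | $7,108.36 | $1,382.69 | — | $5,725.67
4 | $5,725.67 | $1,382.69 | — | $4,342.98
5 | $4,342.98 | $1,382.69 | — | $2,960.29
6 | $2,960.29 | $1,382.69 | — | $1,577.60
7 | $1,577.60 | $1,382.69 | — | $194.91
8 | $194.91 | $194.91 | — | $0.00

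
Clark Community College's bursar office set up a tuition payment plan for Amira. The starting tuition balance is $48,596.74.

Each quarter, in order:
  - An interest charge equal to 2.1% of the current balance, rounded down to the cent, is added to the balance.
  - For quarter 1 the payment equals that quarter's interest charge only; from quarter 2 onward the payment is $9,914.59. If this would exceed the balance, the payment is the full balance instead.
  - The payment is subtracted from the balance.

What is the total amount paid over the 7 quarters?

# | Opening | Interest | Payment | End bal
1 | $48,596.74 | $1,020.53 | $1,020.53 | $48,596.74
2 | $48,596.74 | $1,020.53 | $9,914.59 | $39,702.68
3 | $39,702.68 | $833.75 | $9,914.59 | $30,621.84
4 | $30,621.84 | $643.05 | $9,914.59 | $21,350.30
5 | $21,350.30 | $448.35 | $9,914.59 | $11,884.06
6 | $11,884.06 | $249.56 | $9,914.59 | $2,219.03
7 | $2,219.03 | $46.59 | $2,265.62 | $0.00
Total paid: $52,859.10

$52,859.10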